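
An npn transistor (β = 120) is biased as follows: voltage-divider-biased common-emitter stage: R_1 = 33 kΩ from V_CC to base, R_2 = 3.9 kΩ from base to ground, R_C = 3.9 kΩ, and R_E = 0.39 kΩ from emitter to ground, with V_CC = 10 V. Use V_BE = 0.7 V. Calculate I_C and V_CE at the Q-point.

Thevenize the base divider: V_Th = V_CC·R_2/(R_1+R_2) = 10×3.9/36.9 = 1.06 V, R_Th = R_1‖R_2 = 3.49 kΩ.
Base-emitter loop: V_Th = I_B·R_Th + V_BE + (β+1)I_B·R_E, so I_B = (1.06 − 0.7) / (3.49 + 121×0.39) = 0.00704 mA.
I_C = β·I_B = 120×0.00704 = 0.845 mA, and I_E = (β+1)I_B = 0.852 mA.
V_CE = V_CC − I_C·R_C − I_E·R_E = 10 − 0.845×3.9 − 0.852×0.39 = 6.37 V.
V_CE = 6.37 V > 0.2 V confirms active-region operation.

I_C ≈ 0.85 mA, V_CE ≈ 6.4 V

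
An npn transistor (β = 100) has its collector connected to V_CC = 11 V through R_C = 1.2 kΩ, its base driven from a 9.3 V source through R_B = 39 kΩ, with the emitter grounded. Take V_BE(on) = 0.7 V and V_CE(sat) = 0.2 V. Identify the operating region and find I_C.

saturation; I_C ≈ 9 mA

Assume active: I_B = (9.3 − 0.7)/39 = 0.221 mA, giving I_C = β·I_B = 22.1 mA.
But then V_CE = 11 − 22.1×1.2 = -15.5 V < V_CE(sat) = 0.2 V — impossible in the active region.
So the transistor is saturated. With V_CE = 0.2 V, I_C = (V_CC − 0.2)/R_C = 10.8/1.2 = 9 mA.
Check: β·I_B = 22.1 mA > I_C = 9 mA, confirming saturation.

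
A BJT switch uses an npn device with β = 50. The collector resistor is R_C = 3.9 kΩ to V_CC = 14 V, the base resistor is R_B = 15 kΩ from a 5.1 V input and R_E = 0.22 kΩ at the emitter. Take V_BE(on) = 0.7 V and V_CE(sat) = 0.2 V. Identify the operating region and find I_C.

saturation; I_C ≈ 3.3 mA

Assume active: I_B = (5.1 − 0.7)/(15 + 51×0.22) = 0.168 mA, I_C = β·I_B = 8.39 mA.
Then V_CE = 14 − 8.39×3.9 − 8.56×0.22 = -20.6 V < 0.2 V — the active assumption fails.
Re-solve with V_CE = 0.2 V. KCL at the emitter: V_E/R_E = (V_BB−0.7−V_E)/R_B + (V_CC−0.2−V_E)/R_C, giving V_E = 0.787 V.
I_C = (V_CC − 0.2 − V_E)/R_C = (13.8 − 0.787)/3.9 = 3.34 mA.
Check: I_B = (4.4 − 0.787)/15 = 0.241 mA, and β·I_B = 12 mA > I_C, confirming saturation.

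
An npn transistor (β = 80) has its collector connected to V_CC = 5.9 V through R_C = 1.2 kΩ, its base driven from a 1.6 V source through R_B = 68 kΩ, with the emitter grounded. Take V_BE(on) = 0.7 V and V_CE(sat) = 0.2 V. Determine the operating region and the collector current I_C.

active; I_C ≈ 1.1 mA

Assume active. Base-emitter loop: I_B = (V_BB − V_BE)/R_B = (1.6 − 0.7)/68 = 0.0132 mA.
I_C = β·I_B = 80×0.0132 = 1.06 mA.
V_CE = V_CC − I_C·R_C = 5.9 − 1.06×1.2 = 4.63 V > V_CE(sat), so the active-region assumption holds.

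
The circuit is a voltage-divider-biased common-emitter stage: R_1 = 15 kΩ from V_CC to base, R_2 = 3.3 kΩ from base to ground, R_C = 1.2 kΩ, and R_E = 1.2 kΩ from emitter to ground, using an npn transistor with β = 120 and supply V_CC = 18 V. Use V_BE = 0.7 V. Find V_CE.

V_CE ≈ 13 V

Thevenize the base divider: V_Th = V_CC·R_2/(R_1+R_2) = 18×3.3/18.3 = 3.25 V, R_Th = R_1‖R_2 = 2.7 kΩ.
Base-emitter loop: V_Th = I_B·R_Th + V_BE + (β+1)I_B·R_E, so I_B = (3.25 − 0.7) / (2.7 + 121×1.2) = 0.0172 mA.
I_C = β·I_B = 120×0.0172 = 2.07 mA, and I_E = (β+1)I_B = 2.08 mA.
V_CE = V_CC − I_C·R_C − I_E·R_E = 18 − 2.07×1.2 − 2.08×1.2 = 13 V.
V_CE = 13 V > 0.2 V confirms active-region operation.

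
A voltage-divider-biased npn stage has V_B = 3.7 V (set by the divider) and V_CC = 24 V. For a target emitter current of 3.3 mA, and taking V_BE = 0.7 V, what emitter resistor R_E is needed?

R_E ≈ 0.91 kΩ

V_E = V_B − V_BE = 3.7 − 0.7 = 3 V.
R_E = V_E / I_E = 3 / 3.3 = 0.909 kΩ.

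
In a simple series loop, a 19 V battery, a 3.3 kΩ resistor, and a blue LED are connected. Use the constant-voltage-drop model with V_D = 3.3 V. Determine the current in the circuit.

KVL around the loop: 19 = V_D + I·R = 3.3 + I × 3.3 kΩ.
So I = (19 − 3.3) / 3.3 kΩ = 15.7 / 3.3 = 4.76 mA.

I ≈ 4.8 mA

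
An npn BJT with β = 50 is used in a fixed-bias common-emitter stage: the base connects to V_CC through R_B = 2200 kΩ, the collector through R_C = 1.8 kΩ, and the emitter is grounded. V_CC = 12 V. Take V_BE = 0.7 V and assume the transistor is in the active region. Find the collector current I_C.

Base loop: V_CC = I_B·R_B + V_BE, so I_B = (12 − 0.7)/2200 kΩ = 0.00514 mA.
In the active region I_C = β·I_B = 50 × 0.00514 = 0.257 mA.
Collector loop: V_CE = V_CC − I_C·R_C = 12 − 0.257×1.8 = 11.5 V.
Since V_CE = 11.5 V > V_CE(sat) ≈ 0.2 V, the transistor is in the active region as assumed.

I_C ≈ 0.26 mA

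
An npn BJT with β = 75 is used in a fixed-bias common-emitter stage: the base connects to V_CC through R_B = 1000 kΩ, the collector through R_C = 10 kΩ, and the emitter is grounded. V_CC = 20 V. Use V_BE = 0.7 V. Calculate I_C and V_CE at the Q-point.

Base loop: V_CC = I_B·R_B + V_BE, so I_B = (20 − 0.7)/1000 kΩ = 0.0193 mA.
In the active region I_C = β·I_B = 75 × 0.0193 = 1.45 mA.
Collector loop: V_CE = V_CC − I_C·R_C = 20 − 1.45×10 = 5.53 V.
Since V_CE = 5.53 V > V_CE(sat) ≈ 0.2 V, the transistor is in the active region as assumed.

I_C ≈ 1.4 mA, V_CE ≈ 5.5 V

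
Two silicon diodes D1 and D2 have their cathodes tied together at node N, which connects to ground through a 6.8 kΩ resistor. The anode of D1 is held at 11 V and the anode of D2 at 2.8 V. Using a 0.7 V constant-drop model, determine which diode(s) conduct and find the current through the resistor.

Assume both conduct. Then node N would need to be at both 11−0.7 = 10.3 V and 2.8−0.7 = 2.1 V, which is impossible.
Assume only D1 conducts: V_N = 11 − 0.7 = 10.3 V, so I_R = 10.3/6.8 = 1.51 mA.
Check D2: its anode-to-cathode voltage is 2.8 − 10.3 = -7.5 V < 0.7 V, so it is off. The assumption is consistent.

Only D1 conducts; I_R ≈ 1.5 mA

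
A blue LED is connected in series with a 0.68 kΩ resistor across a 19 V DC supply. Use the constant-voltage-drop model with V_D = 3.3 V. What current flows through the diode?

KVL around the loop: 19 = V_D + I·R = 3.3 + I × 0.68 kΩ.
So I = (19 − 3.3) / 0.68 kΩ = 15.7 / 0.68 = 23.1 mA.

I ≈ 23 mA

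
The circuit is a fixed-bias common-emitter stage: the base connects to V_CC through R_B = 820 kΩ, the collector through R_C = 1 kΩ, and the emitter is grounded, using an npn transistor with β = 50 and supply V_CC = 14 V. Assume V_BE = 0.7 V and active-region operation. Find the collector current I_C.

I_C ≈ 0.81 mA

Base loop: V_CC = I_B·R_B + V_BE, so I_B = (14 − 0.7)/820 kΩ = 0.0162 mA.
In the active region I_C = β·I_B = 50 × 0.0162 = 0.811 mA.
Collector loop: V_CE = V_CC − I_C·R_C = 14 − 0.811×1 = 13.2 V.
Since V_CE = 13.2 V > V_CE(sat) ≈ 0.2 V, the transistor is in the active region as assumed.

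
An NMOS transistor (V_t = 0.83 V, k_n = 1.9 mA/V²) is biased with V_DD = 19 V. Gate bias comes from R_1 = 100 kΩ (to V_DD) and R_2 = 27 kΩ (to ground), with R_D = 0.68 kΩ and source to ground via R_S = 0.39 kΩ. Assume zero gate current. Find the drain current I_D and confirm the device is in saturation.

I_D ≈ 3.4 mA

V_G = V_DD·R_2/(R_1+R_2) = 19×27/127 = 4.04 V.
Assume saturation: I_D = (k_n/2)(V_GS − V_t)² with V_GS = V_G − I_D·R_S = 4.04 − 0.39·I_D.
Substituting gives 0.144·I_D² − 3.38·I_D + 9.79 = 0, with roots I_D = 3.39 or 20 mA.
The root I_D = 20 mA gives V_GS = -3.76 V ≤ V_t, so take I_D = 3.39 mA.
Then V_GS = 2.72 V and V_DS = V_DD − I_D(R_D+R_S) = 19 − 3.39×1.07 = 15.4 V.
Saturation requires V_DS ≥ V_GS − V_t = 1.89 V; 15.4 ≥ 1.89 ✓.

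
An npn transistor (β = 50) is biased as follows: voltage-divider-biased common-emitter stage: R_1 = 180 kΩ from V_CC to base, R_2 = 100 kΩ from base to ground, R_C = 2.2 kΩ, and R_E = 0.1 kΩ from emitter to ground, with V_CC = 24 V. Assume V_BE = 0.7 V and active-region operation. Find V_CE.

V_CE ≈ 11 V

Thevenize the base divider: V_Th = V_CC·R_2/(R_1+R_2) = 24×100/280 = 8.57 V, R_Th = R_1‖R_2 = 64.3 kΩ.
Base-emitter loop: V_Th = I_B·R_Th + V_BE + (β+1)I_B·R_E, so I_B = (8.57 − 0.7) / (64.3 + 51×0.1) = 0.113 mA.
I_C = β·I_B = 50×0.113 = 5.67 mA, and I_E = (β+1)I_B = 5.79 mA.
V_CE = V_CC − I_C·R_C − I_E·R_E = 24 − 5.67×2.2 − 5.79×0.1 = 10.9 V.
V_CE = 10.9 V > 0.2 V confirms active-region operation.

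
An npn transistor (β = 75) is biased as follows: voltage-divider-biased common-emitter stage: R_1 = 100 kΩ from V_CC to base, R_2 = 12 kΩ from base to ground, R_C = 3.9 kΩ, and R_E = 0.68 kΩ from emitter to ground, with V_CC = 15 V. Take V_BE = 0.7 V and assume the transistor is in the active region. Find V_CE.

V_CE ≈ 10 V

Thevenize the base divider: V_Th = V_CC·R_2/(R_1+R_2) = 15×12/112 = 1.61 V, R_Th = R_1‖R_2 = 10.7 kΩ.
Base-emitter loop: V_Th = I_B·R_Th + V_BE + (β+1)I_B·R_E, so I_B = (1.61 − 0.7) / (10.7 + 76×0.68) = 0.0145 mA.
I_C = β·I_B = 75×0.0145 = 1.09 mA, and I_E = (β+1)I_B = 1.1 mA.
V_CE = V_CC − I_C·R_C − I_E·R_E = 15 − 1.09×3.9 − 1.1×0.68 = 10 V.
V_CE = 10 V > 0.2 V confirms active-region operation.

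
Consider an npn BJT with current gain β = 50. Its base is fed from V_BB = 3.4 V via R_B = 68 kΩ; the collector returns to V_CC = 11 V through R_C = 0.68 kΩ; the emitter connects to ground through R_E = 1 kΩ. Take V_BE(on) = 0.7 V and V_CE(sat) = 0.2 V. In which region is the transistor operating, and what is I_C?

Assume active. Base-emitter loop: I_B = (V_BB − V_BE)/(R_B + (β+1)R_E) = (3.4 − 0.7)/(68 + 51×1) = 0.0227 mA.
I_C = β·I_B = 50×0.0227 = 1.13 mA.
V_CE = V_CC − I_C·R_C − I_E·R_E = 11 − 1.13×0.68 − 1.16×1 = 9.07 V > V_CE(sat), so the active-region assumption holds.

active; I_C ≈ 1.1 mA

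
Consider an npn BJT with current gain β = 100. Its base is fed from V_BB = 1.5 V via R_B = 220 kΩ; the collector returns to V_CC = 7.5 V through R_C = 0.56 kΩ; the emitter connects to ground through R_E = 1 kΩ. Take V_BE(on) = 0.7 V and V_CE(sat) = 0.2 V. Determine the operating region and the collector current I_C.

Assume active. Base-emitter loop: I_B = (V_BB − V_BE)/(R_B + (β+1)R_E) = (1.5 − 0.7)/(220 + 101×1) = 0.00249 mA.
I_C = β·I_B = 100×0.00249 = 0.249 mA.
V_CE = V_CC − I_C·R_C − I_E·R_E = 7.5 − 0.249×0.56 − 0.252×1 = 7.11 V > V_CE(sat), so the active-region assumption holds.

active; I_C ≈ 0.25 mA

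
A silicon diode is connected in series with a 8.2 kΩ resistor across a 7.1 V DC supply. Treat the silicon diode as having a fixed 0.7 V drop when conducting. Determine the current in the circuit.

I ≈ 0.78 mA

KVL around the loop: 7.1 = V_D + I·R = 0.7 + I × 8.2 kΩ.
So I = (7.1 − 0.7) / 8.2 kΩ = 6.4 / 8.2 = 0.78 mA.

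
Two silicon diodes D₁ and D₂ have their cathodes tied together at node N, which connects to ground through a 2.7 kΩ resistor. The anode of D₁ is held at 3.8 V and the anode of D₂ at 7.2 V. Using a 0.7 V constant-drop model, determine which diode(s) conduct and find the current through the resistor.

Only D₂ conducts; I_R ≈ 2.4 mA

Assume both conduct. Then node N would need to be at both 3.8−0.7 = 3.1 V and 7.2−0.7 = 6.5 V, which is impossible.
Assume only D₂ conducts: V_N = 7.2 − 0.7 = 6.5 V, so I_R = 6.5/2.7 = 2.41 mA.
Check D₁: its anode-to-cathode voltage is 3.8 − 6.5 = -2.7 V < 0.7 V, so it is off. The assumption is consistent.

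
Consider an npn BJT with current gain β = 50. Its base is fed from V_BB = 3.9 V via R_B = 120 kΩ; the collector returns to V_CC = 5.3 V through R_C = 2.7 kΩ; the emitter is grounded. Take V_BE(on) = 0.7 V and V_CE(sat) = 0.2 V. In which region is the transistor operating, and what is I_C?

active; I_C ≈ 1.3 mA

Assume active. Base-emitter loop: I_B = (V_BB − V_BE)/R_B = (3.9 − 0.7)/120 = 0.0267 mA.
I_C = β·I_B = 50×0.0267 = 1.33 mA.
V_CE = V_CC − I_C·R_C = 5.3 − 1.33×2.7 = 1.7 V > V_CE(sat), so the active-region assumption holds.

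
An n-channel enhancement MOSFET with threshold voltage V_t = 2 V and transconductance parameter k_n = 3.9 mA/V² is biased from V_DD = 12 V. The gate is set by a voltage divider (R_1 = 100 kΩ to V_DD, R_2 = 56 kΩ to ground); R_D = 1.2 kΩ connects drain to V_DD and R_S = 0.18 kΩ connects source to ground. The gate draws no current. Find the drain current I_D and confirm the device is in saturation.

I_D ≈ 4.4 mA

V_G = V_DD·R_2/(R_1+R_2) = 12×56/156 = 4.31 V.
Assume saturation: I_D = (k_n/2)(V_GS − V_t)² with V_GS = V_G − I_D·R_S = 4.31 − 0.18·I_D.
Substituting gives 0.0632·I_D² − 2.62·I_D + 10.4 = 0, with roots I_D = 4.44 or 37 mA.
The root I_D = 37 mA gives V_GS = -2.36 V ≤ V_t, so take I_D = 4.44 mA.
Then V_GS = 3.51 V and V_DS = V_DD − I_D(R_D+R_S) = 12 − 4.44×1.38 = 5.87 V.
Saturation requires V_DS ≥ V_GS − V_t = 1.51 V; 5.87 ≥ 1.51 ✓.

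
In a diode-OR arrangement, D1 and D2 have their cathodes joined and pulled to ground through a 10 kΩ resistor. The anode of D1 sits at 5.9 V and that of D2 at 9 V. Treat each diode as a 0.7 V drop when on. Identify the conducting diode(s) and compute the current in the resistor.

Assume both conduct. Then node N would need to be at both 5.9−0.7 = 5.2 V and 9−0.7 = 8.3 V, which is impossible.
Assume only D2 conducts: V_N = 9 − 0.7 = 8.3 V, so I_R = 8.3/10 = 0.83 mA.
Check D1: its anode-to-cathode voltage is 5.9 − 8.3 = -2.4 V < 0.7 V, so it is off. The assumption is consistent.

Only D2 conducts; I_R ≈ 0.83 mA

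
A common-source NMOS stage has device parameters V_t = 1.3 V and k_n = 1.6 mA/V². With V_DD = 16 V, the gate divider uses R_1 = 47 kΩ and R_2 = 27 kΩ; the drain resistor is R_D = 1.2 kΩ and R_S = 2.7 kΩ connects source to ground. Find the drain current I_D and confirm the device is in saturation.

I_D ≈ 1.2 mA

V_G = V_DD·R_2/(R_1+R_2) = 16×27/74 = 5.84 V.
Assume saturation: I_D = (k_n/2)(V_GS − V_t)² with V_GS = V_G − I_D·R_S = 5.84 − 2.7·I_D.
Substituting gives 5.83·I_D² − 20.6·I_D + 16.5 = 0, with roots I_D = 1.22 or 2.31 mA.
The root I_D = 2.31 mA gives V_GS = -0.399 V ≤ V_t, so take I_D = 1.22 mA.
Then V_GS = 2.54 V and V_DS = V_DD − I_D(R_D+R_S) = 16 − 1.22×3.9 = 11.2 V.
Saturation requires V_DS ≥ V_GS − V_t = 1.24 V; 11.2 ≥ 1.24 ✓.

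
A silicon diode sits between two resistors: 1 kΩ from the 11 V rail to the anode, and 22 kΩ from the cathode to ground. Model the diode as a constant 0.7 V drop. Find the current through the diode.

The two resistors are in series with the diode, so KVL gives 11 = I·1 + 0.7 + I·22.
I = (11 − 0.7) / (1 + 22) kΩ = 10.3 / 23 = 0.448 mA.

I ≈ 0.45 mA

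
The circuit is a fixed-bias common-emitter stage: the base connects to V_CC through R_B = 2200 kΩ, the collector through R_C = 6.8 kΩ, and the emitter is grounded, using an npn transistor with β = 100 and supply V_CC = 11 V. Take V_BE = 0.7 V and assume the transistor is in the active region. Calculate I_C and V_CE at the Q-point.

I_C ≈ 0.47 mA, V_CE ≈ 7.8 V

Base loop: V_CC = I_B·R_B + V_BE, so I_B = (11 − 0.7)/2200 kΩ = 0.00468 mA.
In the active region I_C = β·I_B = 100 × 0.00468 = 0.468 mA.
Collector loop: V_CE = V_CC − I_C·R_C = 11 − 0.468×6.8 = 7.82 V.
Since V_CE = 7.82 V > V_CE(sat) ≈ 0.2 V, the transistor is in the active region as assumed.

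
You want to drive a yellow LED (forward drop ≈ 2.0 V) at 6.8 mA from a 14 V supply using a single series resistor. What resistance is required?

The resistor drops V_S − V_D = 14 − 2.0 = 12 V at 6.8 mA.
R = 12 V / 6.8 mA = 1.76 kΩ.

R ≈ 1.8 kΩ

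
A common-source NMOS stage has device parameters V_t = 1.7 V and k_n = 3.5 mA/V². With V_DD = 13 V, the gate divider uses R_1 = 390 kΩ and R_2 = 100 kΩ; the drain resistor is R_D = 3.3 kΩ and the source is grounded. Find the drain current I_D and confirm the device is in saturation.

I_D ≈ 1.6 mA

V_G = V_DD·R_2/(R_1+R_2) = 13×100/490 = 2.65 V. With the source grounded, V_GS = V_G = 2.65 V.
Assume saturation: I_D = (k_n/2)(V_GS − V_t)² = (3.5/2)×(2.65 − 1.7)² = 1.75×0.953² = 1.59 mA.
V_DS = V_DD − I_D·R_D = 13 − 1.59×3.3 = 7.75 V.
Saturation requires V_DS ≥ V_GS − V_t = 0.953 V; 7.75 ≥ 0.953 ✓.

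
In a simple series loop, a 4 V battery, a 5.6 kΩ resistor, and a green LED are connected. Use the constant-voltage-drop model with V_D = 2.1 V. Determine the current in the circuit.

I ≈ 0.34 mA

KVL around the loop: 4 = V_D + I·R = 2.1 + I × 5.6 kΩ.
So I = (4 − 2.1) / 5.6 kΩ = 1.9 / 5.6 = 0.339 mA.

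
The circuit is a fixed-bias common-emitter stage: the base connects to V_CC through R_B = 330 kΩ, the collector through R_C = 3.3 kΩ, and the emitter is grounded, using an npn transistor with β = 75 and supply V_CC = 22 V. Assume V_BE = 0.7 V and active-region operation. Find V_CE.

Base loop: V_CC = I_B·R_B + V_BE, so I_B = (22 − 0.7)/330 kΩ = 0.0645 mA.
In the active region I_C = β·I_B = 75 × 0.0645 = 4.84 mA.
Collector loop: V_CE = V_CC − I_C·R_C = 22 − 4.84×3.3 = 6.03 V.
Since V_CE = 6.03 V > V_CE(sat) ≈ 0.2 V, the transistor is in the active region as assumed.

V_CE ≈ 6 V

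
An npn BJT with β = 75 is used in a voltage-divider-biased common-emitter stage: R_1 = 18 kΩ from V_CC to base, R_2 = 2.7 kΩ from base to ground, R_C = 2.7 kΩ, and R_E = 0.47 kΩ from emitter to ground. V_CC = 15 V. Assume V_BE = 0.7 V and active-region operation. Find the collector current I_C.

I_C ≈ 2.5 mA

Thevenize the base divider: V_Th = V_CC·R_2/(R_1+R_2) = 15×2.7/20.7 = 1.96 V, R_Th = R_1‖R_2 = 2.35 kΩ.
Base-emitter loop: V_Th = I_B·R_Th + V_BE + (β+1)I_B·R_E, so I_B = (1.96 − 0.7) / (2.35 + 76×0.47) = 0.033 mA.
I_C = β·I_B = 75×0.033 = 2.48 mA, and I_E = (β+1)I_B = 2.51 mA.
V_CE = V_CC − I_C·R_C − I_E·R_E = 15 − 2.48×2.7 − 2.51×0.47 = 7.14 V.
V_CE = 7.14 V > 0.2 V confirms active-region operation.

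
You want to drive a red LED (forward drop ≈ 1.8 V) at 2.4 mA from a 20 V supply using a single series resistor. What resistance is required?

R ≈ 7.6 kΩ

The resistor drops V_S − V_D = 20 − 1.8 = 18.2 V at 2.4 mA.
R = 18.2 V / 2.4 mA = 7.58 kΩ.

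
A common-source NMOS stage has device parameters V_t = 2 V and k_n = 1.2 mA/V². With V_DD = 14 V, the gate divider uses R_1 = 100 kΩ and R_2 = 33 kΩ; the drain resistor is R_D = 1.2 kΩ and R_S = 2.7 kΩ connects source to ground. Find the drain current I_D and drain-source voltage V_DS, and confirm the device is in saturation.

V_G = V_DD·R_2/(R_1+R_2) = 14×33/133 = 3.47 V.
Assume saturation: I_D = (k_n/2)(V_GS − V_t)² with V_GS = V_G − I_D·R_S = 3.47 − 2.7·I_D.
Substituting gives 4.37·I_D² − 5.77·I_D + 1.3 = 0, with roots I_D = 0.289 or 1.03 mA.
The root I_D = 1.03 mA gives V_GS = 0.689 V ≤ V_t, so take I_D = 0.289 mA.
Then V_GS = 2.69 V and V_DS = V_DD − I_D(R_D+R_S) = 14 − 0.289×3.9 = 12.9 V.
Saturation requires V_DS ≥ V_GS − V_t = 0.694 V; 12.9 ≥ 0.694 ✓.

I_D ≈ 0.29 mA, V_DS ≈ 13 V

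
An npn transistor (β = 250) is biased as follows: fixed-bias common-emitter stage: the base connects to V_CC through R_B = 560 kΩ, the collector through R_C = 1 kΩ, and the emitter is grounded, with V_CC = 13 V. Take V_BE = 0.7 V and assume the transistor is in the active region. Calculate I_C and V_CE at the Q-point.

I_C ≈ 5.5 mA, V_CE ≈ 7.5 V

Base loop: V_CC = I_B·R_B + V_BE, so I_B = (13 − 0.7)/560 kΩ = 0.022 mA.
In the active region I_C = β·I_B = 250 × 0.022 = 5.49 mA.
Collector loop: V_CE = V_CC − I_C·R_C = 13 − 5.49×1 = 7.51 V.
Since V_CE = 7.51 V > V_CE(sat) ≈ 0.2 V, the transistor is in the active region as assumed.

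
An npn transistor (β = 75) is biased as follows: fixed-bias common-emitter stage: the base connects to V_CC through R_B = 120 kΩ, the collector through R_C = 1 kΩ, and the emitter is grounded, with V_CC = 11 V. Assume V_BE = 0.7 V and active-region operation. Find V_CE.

Base loop: V_CC = I_B·R_B + V_BE, so I_B = (11 − 0.7)/120 kΩ = 0.0858 mA.
In the active region I_C = β·I_B = 75 × 0.0858 = 6.44 mA.
Collector loop: V_CE = V_CC − I_C·R_C = 11 − 6.44×1 = 4.56 V.
Since V_CE = 4.56 V > V_CE(sat) ≈ 0.2 V, the transistor is in the active region as assumed.

V_CE ≈ 4.6 V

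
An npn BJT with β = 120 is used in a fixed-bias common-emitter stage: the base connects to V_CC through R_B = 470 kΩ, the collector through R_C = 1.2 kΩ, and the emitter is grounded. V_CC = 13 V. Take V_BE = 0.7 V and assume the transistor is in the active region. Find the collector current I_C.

I_C ≈ 3.1 mA

Base loop: V_CC = I_B·R_B + V_BE, so I_B = (13 − 0.7)/470 kΩ = 0.0262 mA.
In the active region I_C = β·I_B = 120 × 0.0262 = 3.14 mA.
Collector loop: V_CE = V_CC − I_C·R_C = 13 − 3.14×1.2 = 9.23 V.
Since V_CE = 9.23 V > V_CE(sat) ≈ 0.2 V, the transistor is in the active region as assumed.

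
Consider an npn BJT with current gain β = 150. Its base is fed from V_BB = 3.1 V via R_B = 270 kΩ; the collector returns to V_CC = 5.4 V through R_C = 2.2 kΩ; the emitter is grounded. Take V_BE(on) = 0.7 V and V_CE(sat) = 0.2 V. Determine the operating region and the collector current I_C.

Assume active. Base-emitter loop: I_B = (V_BB − V_BE)/R_B = (3.1 − 0.7)/270 = 0.00889 mA.
I_C = β·I_B = 150×0.00889 = 1.33 mA.
V_CE = V_CC − I_C·R_C = 5.4 − 1.33×2.2 = 2.47 V > V_CE(sat), so the active-region assumption holds.

active; I_C ≈ 1.3 mA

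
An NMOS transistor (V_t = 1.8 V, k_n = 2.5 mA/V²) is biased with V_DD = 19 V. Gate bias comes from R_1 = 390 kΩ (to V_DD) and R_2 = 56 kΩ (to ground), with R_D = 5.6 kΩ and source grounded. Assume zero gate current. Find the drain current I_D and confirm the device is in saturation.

I_D ≈ 0.43 mA

V_G = V_DD·R_2/(R_1+R_2) = 19×56/446 = 2.39 V. With the source grounded, V_GS = V_G = 2.39 V.
Assume saturation: I_D = (k_n/2)(V_GS − V_t)² = (2.5/2)×(2.39 − 1.8)² = 1.25×0.586² = 0.429 mA.
V_DS = V_DD − I_D·R_D = 19 − 0.429×5.6 = 16.6 V.
Saturation requires V_DS ≥ V_GS − V_t = 0.586 V; 16.6 ≥ 0.586 ✓.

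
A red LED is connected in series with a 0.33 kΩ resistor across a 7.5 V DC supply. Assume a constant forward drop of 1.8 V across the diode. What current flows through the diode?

I ≈ 17 mA

KVL around the loop: 7.5 = V_D + I·R = 1.8 + I × 0.33 kΩ.
So I = (7.5 − 1.8) / 0.33 kΩ = 5.7 / 0.33 = 17.3 mA.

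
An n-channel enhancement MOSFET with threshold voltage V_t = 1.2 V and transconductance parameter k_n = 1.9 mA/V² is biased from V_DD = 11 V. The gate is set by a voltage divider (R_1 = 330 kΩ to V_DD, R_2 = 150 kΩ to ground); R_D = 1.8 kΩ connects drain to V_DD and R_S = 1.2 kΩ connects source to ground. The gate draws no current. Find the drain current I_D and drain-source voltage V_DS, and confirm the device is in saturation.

V_G = V_DD·R_2/(R_1+R_2) = 11×150/480 = 3.44 V.
Assume saturation: I_D = (k_n/2)(V_GS − V_t)² with V_GS = V_G − I_D·R_S = 3.44 − 1.2·I_D.
Substituting gives 1.37·I_D² − 6.1·I_D + 4.76 = 0, with roots I_D = 1.01 or 3.45 mA.
The root I_D = 3.45 mA gives V_GS = -0.707 V ≤ V_t, so take I_D = 1.01 mA.
Then V_GS = 2.23 V and V_DS = V_DD − I_D(R_D+R_S) = 11 − 1.01×3 = 7.98 V.
Saturation requires V_DS ≥ V_GS − V_t = 1.03 V; 7.98 ≥ 1.03 ✓.

I_D ≈ 1 mA, V_DS ≈ 8 V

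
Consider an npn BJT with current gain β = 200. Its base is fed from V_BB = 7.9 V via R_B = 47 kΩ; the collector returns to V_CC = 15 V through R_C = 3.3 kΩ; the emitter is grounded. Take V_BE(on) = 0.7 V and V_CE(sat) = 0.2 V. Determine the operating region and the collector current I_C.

saturation; I_C ≈ 4.5 mA

Assume active: I_B = (7.9 − 0.7)/47 = 0.153 mA, giving I_C = β·I_B = 30.6 mA.
But then V_CE = 15 − 30.6×3.3 = -86.1 V < V_CE(sat) = 0.2 V — impossible in the active region.
So the transistor is saturated. With V_CE = 0.2 V, I_C = (V_CC − 0.2)/R_C = 14.8/3.3 = 4.48 mA.
Check: β·I_B = 30.6 mA > I_C = 4.48 mA, confirming saturation.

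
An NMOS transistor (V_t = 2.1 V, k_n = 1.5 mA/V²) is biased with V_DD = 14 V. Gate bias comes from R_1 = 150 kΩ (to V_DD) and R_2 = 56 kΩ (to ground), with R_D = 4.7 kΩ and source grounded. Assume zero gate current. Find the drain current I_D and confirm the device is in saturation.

V_G = V_DD·R_2/(R_1+R_2) = 14×56/206 = 3.81 V. With the source grounded, V_GS = V_G = 3.81 V.
Assume saturation: I_D = (k_n/2)(V_GS − V_t)² = (1.5/2)×(3.81 − 2.1)² = 0.75×1.71² = 2.18 mA.
V_DS = V_DD − I_D·R_D = 14 − 2.18×4.7 = 3.74 V.
Saturation requires V_DS ≥ V_GS − V_t = 1.71 V; 3.74 ≥ 1.71 ✓.

I_D ≈ 2.2 mA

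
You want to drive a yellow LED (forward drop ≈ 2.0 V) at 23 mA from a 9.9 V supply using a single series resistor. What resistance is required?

The resistor drops V_S − V_D = 9.9 − 2.0 = 7.9 V at 23 mA.
R = 7.9 V / 23 mA = 0.343 kΩ.

R ≈ 0.34 kΩ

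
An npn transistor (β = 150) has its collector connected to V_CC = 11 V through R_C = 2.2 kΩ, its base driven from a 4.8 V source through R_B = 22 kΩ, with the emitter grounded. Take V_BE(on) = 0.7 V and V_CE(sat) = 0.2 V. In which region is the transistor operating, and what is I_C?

saturation; I_C ≈ 4.9 mA

Assume active: I_B = (4.8 − 0.7)/22 = 0.186 mA, giving I_C = β·I_B = 28 mA.
But then V_CE = 11 − 28×2.2 = -50.5 V < V_CE(sat) = 0.2 V — impossible in the active region.
So the transistor is saturated. With V_CE = 0.2 V, I_C = (V_CC − 0.2)/R_C = 10.8/2.2 = 4.91 mA.
Check: β·I_B = 28 mA > I_C = 4.91 mA, confirming saturation.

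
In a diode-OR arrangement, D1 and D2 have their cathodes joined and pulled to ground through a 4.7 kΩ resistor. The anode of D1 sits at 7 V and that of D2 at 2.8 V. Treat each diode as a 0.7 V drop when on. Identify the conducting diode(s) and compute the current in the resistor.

Assume both conduct. Then node N would need to be at both 7−0.7 = 6.3 V and 2.8−0.7 = 2.1 V, which is impossible.
Assume only D1 conducts: V_N = 7 − 0.7 = 6.3 V, so I_R = 6.3/4.7 = 1.34 mA.
Check D2: its anode-to-cathode voltage is 2.8 − 6.3 = -3.5 V < 0.7 V, so it is off. The assumption is consistent.

Only D1 conducts; I_R ≈ 1.3 mA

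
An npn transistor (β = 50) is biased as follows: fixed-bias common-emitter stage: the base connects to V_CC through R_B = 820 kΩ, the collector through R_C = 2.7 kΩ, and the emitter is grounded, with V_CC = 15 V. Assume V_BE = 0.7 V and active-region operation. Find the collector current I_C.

Base loop: V_CC = I_B·R_B + V_BE, so I_B = (15 − 0.7)/820 kΩ = 0.0174 mA.
In the active region I_C = β·I_B = 50 × 0.0174 = 0.872 mA.
Collector loop: V_CE = V_CC − I_C·R_C = 15 − 0.872×2.7 = 12.6 V.
Since V_CE = 12.6 V > V_CE(sat) ≈ 0.2 V, the transistor is in the active region as assumed.

I_C ≈ 0.87 mA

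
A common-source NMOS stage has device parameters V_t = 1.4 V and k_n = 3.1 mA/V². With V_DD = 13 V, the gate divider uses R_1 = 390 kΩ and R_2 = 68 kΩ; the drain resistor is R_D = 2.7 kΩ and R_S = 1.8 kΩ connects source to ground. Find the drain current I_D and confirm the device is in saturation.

V_G = V_DD·R_2/(R_1+R_2) = 13×68/458 = 1.93 V.
Assume saturation: I_D = (k_n/2)(V_GS − V_t)² with V_GS = V_G − I_D·R_S = 1.93 − 1.8·I_D.
Substituting gives 5.02·I_D² − 3.96·I_D + 0.436 = 0, with roots I_D = 0.132 or 0.656 mA.
The root I_D = 0.656 mA gives V_GS = 0.749 V ≤ V_t, so take I_D = 0.132 mA.
Then V_GS = 1.69 V and V_DS = V_DD − I_D(R_D+R_S) = 13 − 0.132×4.5 = 12.4 V.
Saturation requires V_DS ≥ V_GS − V_t = 0.292 V; 12.4 ≥ 0.292 ✓.

I_D ≈ 0.13 mA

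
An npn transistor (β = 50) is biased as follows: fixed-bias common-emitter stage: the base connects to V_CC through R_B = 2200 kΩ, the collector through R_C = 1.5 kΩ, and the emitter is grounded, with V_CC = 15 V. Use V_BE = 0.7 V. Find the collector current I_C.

Base loop: V_CC = I_B·R_B + V_BE, so I_B = (15 − 0.7)/2200 kΩ = 0.0065 mA.
In the active region I_C = β·I_B = 50 × 0.0065 = 0.325 mA.
Collector loop: V_CE = V_CC − I_C·R_C = 15 − 0.325×1.5 = 14.5 V.
Since V_CE = 14.5 V > V_CE(sat) ≈ 0.2 V, the transistor is in the active region as assumed.

I_C ≈ 0.33 mA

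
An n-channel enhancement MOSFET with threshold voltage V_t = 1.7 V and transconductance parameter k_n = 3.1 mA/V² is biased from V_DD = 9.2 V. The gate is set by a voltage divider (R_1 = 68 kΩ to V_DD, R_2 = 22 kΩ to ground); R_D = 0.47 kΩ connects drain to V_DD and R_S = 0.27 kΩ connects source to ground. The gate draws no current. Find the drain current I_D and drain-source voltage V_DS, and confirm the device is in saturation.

I_D ≈ 0.33 mA, V_DS ≈ 9 V

V_G = V_DD·R_2/(R_1+R_2) = 9.2×22/90 = 2.25 V.
Assume saturation: I_D = (k_n/2)(V_GS − V_t)² with V_GS = V_G − I_D·R_S = 2.25 − 0.27·I_D.
Substituting gives 0.113·I_D² − 1.46·I_D + 0.467 = 0, with roots I_D = 0.328 or 12.6 mA.
The root I_D = 12.6 mA gives V_GS = -1.15 V ≤ V_t, so take I_D = 0.328 mA.
Then V_GS = 2.16 V and V_DS = V_DD − I_D(R_D+R_S) = 9.2 − 0.328×0.74 = 8.96 V.
Saturation requires V_DS ≥ V_GS − V_t = 0.46 V; 8.96 ≥ 0.46 ✓.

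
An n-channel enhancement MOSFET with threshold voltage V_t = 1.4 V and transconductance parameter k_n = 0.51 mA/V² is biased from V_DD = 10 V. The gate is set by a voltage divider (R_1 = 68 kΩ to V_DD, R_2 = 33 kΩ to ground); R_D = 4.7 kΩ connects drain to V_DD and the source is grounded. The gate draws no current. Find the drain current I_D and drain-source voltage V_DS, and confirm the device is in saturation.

V_G = V_DD·R_2/(R_1+R_2) = 10×33/101 = 3.27 V. With the source grounded, V_GS = V_G = 3.27 V.
Assume saturation: I_D = (k_n/2)(V_GS − V_t)² = (0.51/2)×(3.27 − 1.4)² = 0.255×1.87² = 0.889 mA.
V_DS = V_DD − I_D·R_D = 10 − 0.889×4.7 = 5.82 V.
Saturation requires V_DS ≥ V_GS − V_t = 1.87 V; 5.82 ≥ 1.87 ✓.

I_D ≈ 0.89 mA, V_DS ≈ 5.8 V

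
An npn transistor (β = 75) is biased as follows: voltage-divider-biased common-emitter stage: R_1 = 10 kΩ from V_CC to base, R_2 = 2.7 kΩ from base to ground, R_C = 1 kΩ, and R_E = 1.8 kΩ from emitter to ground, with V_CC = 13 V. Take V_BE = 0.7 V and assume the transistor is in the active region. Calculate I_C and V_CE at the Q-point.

I_C ≈ 1.1 mA, V_CE ≈ 9.9 V

Thevenize the base divider: V_Th = V_CC·R_2/(R_1+R_2) = 13×2.7/12.7 = 2.76 V, R_Th = R_1‖R_2 = 2.13 kΩ.
Base-emitter loop: V_Th = I_B·R_Th + V_BE + (β+1)I_B·R_E, so I_B = (2.76 − 0.7) / (2.13 + 76×1.8) = 0.0149 mA.
I_C = β·I_B = 75×0.0149 = 1.11 mA, and I_E = (β+1)I_B = 1.13 mA.
V_CE = V_CC − I_C·R_C − I_E·R_E = 13 − 1.11×1 − 1.13×1.8 = 9.85 V.
V_CE = 9.85 V > 0.2 V confirms active-region operation.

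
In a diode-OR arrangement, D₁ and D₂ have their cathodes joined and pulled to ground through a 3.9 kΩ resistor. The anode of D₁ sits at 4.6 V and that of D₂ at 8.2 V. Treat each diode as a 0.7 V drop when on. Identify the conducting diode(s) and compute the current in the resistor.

Only D₂ conducts; I_R ≈ 1.9 mA

Assume both conduct. Then node N would need to be at both 4.6−0.7 = 3.9 V and 8.2−0.7 = 7.5 V, which is impossible.
Assume only D₂ conducts: V_N = 8.2 − 0.7 = 7.5 V, so I_R = 7.5/3.9 = 1.92 mA.
Check D₁: its anode-to-cathode voltage is 4.6 − 7.5 = -2.9 V < 0.7 V, so it is off. The assumption is consistent.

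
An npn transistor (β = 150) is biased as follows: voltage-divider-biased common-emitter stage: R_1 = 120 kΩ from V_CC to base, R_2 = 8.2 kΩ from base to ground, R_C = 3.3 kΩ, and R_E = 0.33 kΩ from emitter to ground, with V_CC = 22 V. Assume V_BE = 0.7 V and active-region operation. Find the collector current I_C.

I_C ≈ 1.8 mA

Thevenize the base divider: V_Th = V_CC·R_2/(R_1+R_2) = 22×8.2/128 = 1.41 V, R_Th = R_1‖R_2 = 7.68 kΩ.
Base-emitter loop: V_Th = I_B·R_Th + V_BE + (β+1)I_B·R_E, so I_B = (1.41 − 0.7) / (7.68 + 151×0.33) = 0.0123 mA.
I_C = β·I_B = 150×0.0123 = 1.84 mA, and I_E = (β+1)I_B = 1.86 mA.
V_CE = V_CC − I_C·R_C − I_E·R_E = 22 − 1.84×3.3 − 1.86×0.33 = 15.3 V.
V_CE = 15.3 V > 0.2 V confirms active-region operation.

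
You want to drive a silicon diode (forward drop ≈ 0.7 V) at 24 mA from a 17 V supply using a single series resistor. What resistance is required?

The resistor drops V_S − V_D = 17 − 0.7 = 16.3 V at 24 mA.
R = 16.3 V / 24 mA = 0.679 kΩ.

R ≈ 0.68 kΩ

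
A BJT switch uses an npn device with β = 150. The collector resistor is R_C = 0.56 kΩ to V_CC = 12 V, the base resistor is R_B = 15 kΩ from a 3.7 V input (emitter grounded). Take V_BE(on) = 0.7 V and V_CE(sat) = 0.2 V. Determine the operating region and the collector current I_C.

saturation; I_C ≈ 21 mA

Assume active: I_B = (3.7 − 0.7)/15 = 0.2 mA, giving I_C = β·I_B = 30 mA.
But then V_CE = 12 − 30×0.56 = -4.8 V < V_CE(sat) = 0.2 V — impossible in the active region.
So the transistor is saturated. With V_CE = 0.2 V, I_C = (V_CC − 0.2)/R_C = 11.8/0.56 = 21.1 mA.
Check: β·I_B = 30 mA > I_C = 21.1 mA, confirming saturation.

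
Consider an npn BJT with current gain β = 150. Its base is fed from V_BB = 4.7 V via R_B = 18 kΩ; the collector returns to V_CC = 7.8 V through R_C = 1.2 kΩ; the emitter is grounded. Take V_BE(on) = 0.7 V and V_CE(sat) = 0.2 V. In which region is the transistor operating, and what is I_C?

Assume active: I_B = (4.7 − 0.7)/18 = 0.222 mA, giving I_C = β·I_B = 33.3 mA.
But then V_CE = 7.8 − 33.3×1.2 = -32.2 V < V_CE(sat) = 0.2 V — impossible in the active region.
So the transistor is saturated. With V_CE = 0.2 V, I_C = (V_CC − 0.2)/R_C = 7.6/1.2 = 6.33 mA.
Check: β·I_B = 33.3 mA > I_C = 6.33 mA, confirming saturation.

saturation; I_C ≈ 6.3 mA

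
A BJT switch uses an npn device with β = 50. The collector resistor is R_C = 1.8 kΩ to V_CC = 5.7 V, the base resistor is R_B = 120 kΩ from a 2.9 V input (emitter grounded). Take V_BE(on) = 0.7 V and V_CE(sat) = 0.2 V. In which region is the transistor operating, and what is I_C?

active; I_C ≈ 0.92 mA

Assume active. Base-emitter loop: I_B = (V_BB − V_BE)/R_B = (2.9 − 0.7)/120 = 0.0183 mA.
I_C = β·I_B = 50×0.0183 = 0.917 mA.
V_CE = V_CC − I_C·R_C = 5.7 − 0.917×1.8 = 4.05 V > V_CE(sat), so the active-region assumption holds.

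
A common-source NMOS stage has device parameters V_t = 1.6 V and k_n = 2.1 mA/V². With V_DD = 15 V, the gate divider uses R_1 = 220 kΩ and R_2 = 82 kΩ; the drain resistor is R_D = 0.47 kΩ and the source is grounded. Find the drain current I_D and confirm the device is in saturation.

V_G = V_DD·R_2/(R_1+R_2) = 15×82/302 = 4.07 V. With the source grounded, V_GS = V_G = 4.07 V.
Assume saturation: I_D = (k_n/2)(V_GS − V_t)² = (2.1/2)×(4.07 − 1.6)² = 1.05×2.47² = 6.42 mA.
V_DS = V_DD − I_D·R_D = 15 − 6.42×0.47 = 12 V.
Saturation requires V_DS ≥ V_GS − V_t = 2.47 V; 12 ≥ 2.47 ✓.

I_D ≈ 6.4 mA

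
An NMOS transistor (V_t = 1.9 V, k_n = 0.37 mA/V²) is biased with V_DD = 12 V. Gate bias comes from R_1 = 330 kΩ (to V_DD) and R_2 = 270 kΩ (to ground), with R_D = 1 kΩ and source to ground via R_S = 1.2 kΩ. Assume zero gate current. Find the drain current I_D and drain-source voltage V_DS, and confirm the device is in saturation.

V_G = V_DD·R_2/(R_1+R_2) = 12×270/600 = 5.4 V.
Assume saturation: I_D = (k_n/2)(V_GS − V_t)² with V_GS = V_G − I_D·R_S = 5.4 − 1.2·I_D.
Substituting gives 0.266·I_D² − 2.55·I_D + 2.27 = 0, with roots I_D = 0.989 or 8.6 mA.
The root I_D = 8.6 mA gives V_GS = -4.92 V ≤ V_t, so take I_D = 0.989 mA.
Then V_GS = 4.21 V and V_DS = V_DD − I_D(R_D+R_S) = 12 − 0.989×2.2 = 9.82 V.
Saturation requires V_DS ≥ V_GS − V_t = 2.31 V; 9.82 ≥ 2.31 ✓.

I_D ≈ 0.99 mA, V_DS ≈ 9.8 V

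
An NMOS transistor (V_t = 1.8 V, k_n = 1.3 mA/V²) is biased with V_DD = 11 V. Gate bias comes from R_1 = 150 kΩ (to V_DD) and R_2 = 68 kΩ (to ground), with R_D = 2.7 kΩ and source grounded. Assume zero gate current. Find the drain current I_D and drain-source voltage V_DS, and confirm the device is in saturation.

V_G = V_DD·R_2/(R_1+R_2) = 11×68/218 = 3.43 V. With the source grounded, V_GS = V_G = 3.43 V.
Assume saturation: I_D = (k_n/2)(V_GS − V_t)² = (1.3/2)×(3.43 − 1.8)² = 0.65×1.63² = 1.73 mA.
V_DS = V_DD − I_D·R_D = 11 − 1.73×2.7 = 6.33 V.
Saturation requires V_DS ≥ V_GS − V_t = 1.63 V; 6.33 ≥ 1.63 ✓.

I_D ≈ 1.7 mA, V_DS ≈ 6.3 V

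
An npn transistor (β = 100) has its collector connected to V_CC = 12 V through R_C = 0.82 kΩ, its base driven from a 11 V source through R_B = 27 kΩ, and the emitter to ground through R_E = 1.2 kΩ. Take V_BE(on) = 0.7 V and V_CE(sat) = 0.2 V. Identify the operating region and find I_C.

saturation; I_C ≈ 5.8 mA

Assume active: I_B = (11 − 0.7)/(27 + 101×1.2) = 0.0695 mA, I_C = β·I_B = 6.95 mA.
Then V_CE = 12 − 6.95×0.82 − 7.02×1.2 = -2.12 V < 0.2 V — the active assumption fails.
Re-solve with V_CE = 0.2 V. KCL at the emitter: V_E/R_E = (V_BB−0.7−V_E)/R_B + (V_CC−0.2−V_E)/R_C, giving V_E = 7.07 V.
I_C = (V_CC − 0.2 − V_E)/R_C = (11.8 − 7.07)/0.82 = 5.77 mA.
Check: I_B = (10.3 − 7.07)/27 = 0.12 mA, and β·I_B = 12 mA > I_C, confirming saturation.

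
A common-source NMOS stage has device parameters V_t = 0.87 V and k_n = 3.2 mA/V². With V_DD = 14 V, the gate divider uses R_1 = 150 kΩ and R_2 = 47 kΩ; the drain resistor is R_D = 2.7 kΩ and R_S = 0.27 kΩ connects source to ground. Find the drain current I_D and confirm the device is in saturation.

V_G = V_DD·R_2/(R_1+R_2) = 14×47/197 = 3.34 V.
Assume saturation: I_D = (k_n/2)(V_GS − V_t)² with V_GS = V_G − I_D·R_S = 3.34 − 0.27·I_D.
Substituting gives 0.117·I_D² − 3.13·I_D + 9.76 = 0, with roots I_D = 3.6 or 23.3 mA.
The root I_D = 23.3 mA gives V_GS = -2.94 V ≤ V_t, so take I_D = 3.6 mA.
Then V_GS = 2.37 V and V_DS = V_DD − I_D(R_D+R_S) = 14 − 3.6×2.97 = 3.32 V.
Saturation requires V_DS ≥ V_GS − V_t = 1.5 V; 3.32 ≥ 1.5 ✓.

I_D ≈ 3.6 mA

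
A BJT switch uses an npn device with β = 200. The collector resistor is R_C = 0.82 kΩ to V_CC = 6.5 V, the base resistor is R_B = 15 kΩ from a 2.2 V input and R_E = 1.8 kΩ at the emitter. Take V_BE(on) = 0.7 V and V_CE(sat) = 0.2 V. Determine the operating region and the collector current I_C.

Assume active. Base-emitter loop: I_B = (V_BB − V_BE)/(R_B + (β+1)R_E) = (2.2 − 0.7)/(15 + 201×1.8) = 0.00398 mA.
I_C = β·I_B = 200×0.00398 = 0.796 mA.
V_CE = V_CC − I_C·R_C − I_E·R_E = 6.5 − 0.796×0.82 − 0.8×1.8 = 4.41 V > V_CE(sat), so the active-region assumption holds.

active; I_C ≈ 0.8 mA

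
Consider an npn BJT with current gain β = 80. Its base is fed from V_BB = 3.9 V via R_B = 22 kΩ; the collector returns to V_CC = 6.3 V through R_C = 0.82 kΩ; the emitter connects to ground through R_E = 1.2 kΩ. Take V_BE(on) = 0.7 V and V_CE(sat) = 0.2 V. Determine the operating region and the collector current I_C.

active; I_C ≈ 2.1 mA

Assume active. Base-emitter loop: I_B = (V_BB − V_BE)/(R_B + (β+1)R_E) = (3.9 − 0.7)/(22 + 81×1.2) = 0.0268 mA.
I_C = β·I_B = 80×0.0268 = 2.15 mA.
V_CE = V_CC − I_C·R_C − I_E·R_E = 6.3 − 2.15×0.82 − 2.17×1.2 = 1.93 V > V_CE(sat), so the active-region assumption holds.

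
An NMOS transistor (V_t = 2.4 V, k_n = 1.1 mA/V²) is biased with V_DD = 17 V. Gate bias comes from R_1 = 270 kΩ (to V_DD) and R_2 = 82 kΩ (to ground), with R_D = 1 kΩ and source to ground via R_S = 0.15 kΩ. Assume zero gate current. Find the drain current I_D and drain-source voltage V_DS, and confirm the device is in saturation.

V_G = V_DD·R_2/(R_1+R_2) = 17×82/352 = 3.96 V.
Assume saturation: I_D = (k_n/2)(V_GS − V_t)² with V_GS = V_G − I_D·R_S = 3.96 − 0.15·I_D.
Substituting gives 0.0124·I_D² − 1.26·I_D + 1.34 = 0, with roots I_D = 1.08 or 101 mA.
The root I_D = 101 mA gives V_GS = -11.1 V ≤ V_t, so take I_D = 1.08 mA.
Then V_GS = 3.8 V and V_DS = V_DD − I_D(R_D+R_S) = 17 − 1.08×1.15 = 15.8 V.
Saturation requires V_DS ≥ V_GS − V_t = 1.4 V; 15.8 ≥ 1.4 ✓.

I_D ≈ 1.1 mA, V_DS ≈ 16 V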